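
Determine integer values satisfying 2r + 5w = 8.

Step 1: Check solvability.
gcd(2, 5) = 1
Since 1 divides 8, solutions exist.

Step 2: Apply extended Euclidean algorithm to find gcd.
We find integers such that 2*x0 + 5*y0 = 1

Step 3: Scale the particular solution.
Multiply by 8/1 = 8:
r = -16, w = 8

Step 4: Verify.
2*(-16) + 5*(8) = 8 = 8 ✓

r = -16, w = 8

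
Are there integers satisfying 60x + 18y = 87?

Step 1: Compute gcd(60, 18).
gcd(60, 18) = 6

Step 2: Check divisibility.
Does 6 divide 87? 87 = 6 x 14 + 3, so no.

By the theorem on linear Diophantine equations, 60x + 18y = 87 has integer solutions if and only if gcd(60, 18) divides 87. Since 6 does not divide 87, no solutions exist.

No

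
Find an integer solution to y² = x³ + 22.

Try small integer x values and check whether x³ + 22 is a perfect square.
x = 3: x³ + 22 = 3³ + 22 = 27 + 22 = 49
Is 49 a perfect square? 7² = 49 ✓
So (x, y) = (3, 7) is a solution.

x = 3, y = 7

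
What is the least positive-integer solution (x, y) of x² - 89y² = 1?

We seek the smallest positive integers (x, y) with x² - 89y² = 1, i.e., x² = 89y² + 1.
Try successive y values:
y = 1: x² = 89·1² + 1 = 90, not a perfect square
y = 2: x² = 89·2² + 1 = 357, not a perfect square
y = 3: x² = 89·3² + 1 = 802, not a perfect square
... continuing the search (or via continued fractions) ...
y = 53000: x² = 89·53000² + 1 = 250001000001, x = 500001 ✓

Verify: 500001² - 89·53000² = 250001000001 - 250001000000 = 1 ✓

x = 500001, y = 53000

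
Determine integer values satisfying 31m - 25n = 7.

Step 1: Check solvability.
gcd(31, 25) = 1
Since 1 divides 7, solutions exist.

Step 2: Apply extended Euclidean algorithm to find gcd.
We find integers such that 31*x0 + 25*y0 = 1

Step 3: Scale the particular solution.
Multiply by 7/1 = 7:
m = -28, n = -35

Step 4: Verify.
31*(-28) - 25*(-35) = 7 = 7 ✓

m = -28, n = -35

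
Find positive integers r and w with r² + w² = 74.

We need to find integers r, w > 0 such that r² + w² = 74.
Trying r = 5: w² = 74 - 5² = 74 - 25 = 49
w = 7
Check: 5² + 7² = 25 + 49 = 74 ✓

74 = 5² + 7²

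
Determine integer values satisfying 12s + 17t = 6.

Step 1: Check solvability.
gcd(12, 17) = 1
Since 1 divides 6, solutions exist.

Step 2: Apply extended Euclidean algorithm to find gcd.
We find integers such that 12*x0 + 17*y0 = 1

Step 3: Scale the particular solution.
Multiply by 6/1 = 6:
s = -42, t = 30

Step 4: Verify.
12*(-42) + 17*(30) = 6 = 6 ✓

s = -42, t = 30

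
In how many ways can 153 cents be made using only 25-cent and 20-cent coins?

We need non-negative integers (x, y) with 25x + 20y = 153.
For each x from 0 to 6, check if (153 - 25x) is a non-negative multiple of 20.
Solutions (x, y): none
Count: 0

0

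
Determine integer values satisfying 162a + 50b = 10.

Step 1: Check solvability.
gcd(162, 50) = 2
Since 2 divides 10, solutions exist.

Step 2: Apply extended Euclidean algorithm to find gcd.
We find integers such that 162*x0 + 50*y0 = 2

Step 3: Scale the particular solution.
Multiply by 10/2 = 5:
a = -20, b = 65

Step 4: Verify.
162*(-20) + 50*(65) = 10 = 10 ✓

a = -20, b = 65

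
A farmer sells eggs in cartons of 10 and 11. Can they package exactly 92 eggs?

We need non-negative a, b with 10a + 11b = 92.
gcd(10, 11) = 1 divides 92.
Try a = 7: 11b = 92 - 70 = 22, so b = 2.
One way: 7 cartons of 10 and 2 cartons of 11.

Yes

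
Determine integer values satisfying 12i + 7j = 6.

Step 1: Check solvability.
gcd(12, 7) = 1
Since 1 divides 6, solutions exist.

Step 2: Apply extended Euclidean algorithm to find gcd.
We find integers such that 12*x0 + 7*y0 = 1

Step 3: Scale the particular solution.
Multiply by 6/1 = 6:
i = 18, j = -30

Step 4: Verify.
12*(18) + 7*(-30) = 6 = 6 ✓

i = 18, j = -30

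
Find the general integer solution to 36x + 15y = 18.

Step 1: Compute gcd(36, 15) = 3.
Since 3 divides 18, solutions exist.

Step 2: Find a particular solution using extended Euclidean algorithm.
We get x₀ = -12, y₀ = 30.
Check: 36*-12 + 15*30 = 18 = 18 ✓

Step 3: Write the general solution.
x = -12 + (15/3)t = -12 + 5t
y = 30 - (36/3)t = 30 - 12t
for any integer t.

x = -12 + 5t, y = 30 - 12t for integer t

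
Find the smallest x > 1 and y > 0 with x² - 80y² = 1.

We seek the smallest positive integers (x, y) with x² - 80y² = 1, i.e., x² = 80y² + 1.
Try successive y values:
y = 1: x² = 80·1² + 1 = 81, x = 9 ✓

Verify: 9² - 80·1² = 81 - 80 = 1 ✓

x = 9, y = 1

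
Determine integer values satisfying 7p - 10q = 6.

Step 1: Check solvability.
gcd(7, 10) = 1
Since 1 divides 6, solutions exist.

Step 2: Apply extended Euclidean algorithm to find gcd.
We find integers such that 7*x0 + 10*y0 = 1

Step 3: Scale the particular solution.
Multiply by 6/1 = 6:
p = 18, q = 12

Step 4: Verify.
7*(18) - 10*(12) = 6 = 6 ✓

p = 18, q = 12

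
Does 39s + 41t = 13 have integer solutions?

Step 1: Compute gcd(39, 41).
gcd(39, 41) = 1

Step 2: Check divisibility.
Does 1 divide 13? 13 = 1 x 13, so yes.

By the theorem on linear Diophantine equations, 39s + 41t = 13 has integer solutions if and only if gcd(39, 41) divides 13. Since 1 | 13, solutions exist.

Yes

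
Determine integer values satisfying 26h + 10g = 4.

Step 1: Check solvability.
gcd(26, 10) = 2
Since 2 divides 4, solutions exist.

Step 2: Apply extended Euclidean algorithm to find gcd.
We find integers such that 26*x0 + 10*y0 = 2

Step 3: Scale the particular solution.
Multiply by 4/2 = 2:
h = 4, g = -10

Step 4: Verify.
26*(4) + 10*(-10) = 4 = 4 ✓

h = 4, g = -10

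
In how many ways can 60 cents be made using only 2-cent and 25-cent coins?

We need non-negative integers (x, y) with 2x + 25y = 60.
For each x from 0 to 30, check if (60 - 2x) is a non-negative multiple of 25.
Solutions (x, y): (5,2), (30,0)
Count: 2

2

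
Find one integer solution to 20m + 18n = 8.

Step 1: Check solvability.
gcd(20, 18) = 2
Since 2 divides 8, solutions exist.

Step 2: Apply extended Euclidean algorithm to find gcd.
We find integers such that 20*x0 + 18*y0 = 2

Step 3: Scale the particular solution.
Multiply by 8/2 = 4:
m = 4, n = -4

Step 4: Verify.
20*(4) + 18*(-4) = 8 = 8 ✓

m = 4, n = -4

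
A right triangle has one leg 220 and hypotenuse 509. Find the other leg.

a² = c² - b² = 259081 - 48400 = 210681
a = 459

459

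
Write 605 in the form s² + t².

We need to find integers s, t > 0 such that s² + t² = 605.
Trying s = 11: t² = 605 - 11² = 605 - 121 = 484
t = 22
Check: 11² + 22² = 121 + 484 = 605 ✓

605 = 11² + 22²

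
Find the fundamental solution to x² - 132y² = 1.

We seek the smallest positive integers (x, y) with x² - 132y² = 1, i.e., x² = 132y² + 1.
Try successive y values:
y = 1: x² = 132·1² + 1 = 133, not a perfect square
y = 2: x² = 132·2² + 1 = 529, x = 23 ✓

Verify: 23² - 132·2² = 529 - 528 = 1 ✓

x = 23, y = 2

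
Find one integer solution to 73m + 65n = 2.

Step 1: Check solvability.
gcd(73, 65) = 1
Since 1 divides 2, solutions exist.

Step 2: Apply extended Euclidean algorithm to find gcd.
We find integers such that 73*x0 + 65*y0 = 1

Step 3: Scale the particular solution.
Multiply by 2/1 = 2:
m = -16, n = 18

Step 4: Verify.
73*(-16) + 65*(18) = 2 = 2 ✓

m = -16, n = 18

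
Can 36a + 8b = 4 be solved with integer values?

Step 1: Compute gcd(36, 8).
gcd(36, 8) = 4

Step 2: Check divisibility.
Does 4 divide 4? 4 = 4 x 1, so yes.

By the theorem on linear Diophantine equations, 36a + 8b = 4 has integer solutions if and only if gcd(36, 8) divides 4. Since 4 | 4, solutions exist.

Yes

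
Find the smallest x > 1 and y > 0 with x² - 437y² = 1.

We seek the smallest positive integers (x, y) with x² - 437y² = 1, i.e., x² = 437y² + 1.
Try successive y values:
y = 1: x² = 437·1² + 1 = 438, not a perfect square
y = 2: x² = 437·2² + 1 = 1749, not a perfect square
y = 3: x² = 437·3² + 1 = 3934, not a perfect square
... continuing the search (or via continued fractions) ...
y = 220: x² = 437·220² + 1 = 21150801, x = 4599 ✓

Verify: 4599² - 437·220² = 21150801 - 21150800 = 1 ✓

x = 4599, y = 220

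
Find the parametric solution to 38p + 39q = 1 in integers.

Step 1: Compute gcd(38, 39) = 1.
Since 1 divides 1, solutions exist.

Step 2: Find a particular solution using extended Euclidean algorithm.
We get p₀ = -1, q₀ = 1.
Check: 38*-1 + 39*1 = 1 = 1 ✓

Step 3: Write the general solution.
p = -1 + (39/1)t = -1 + 39t
q = 1 - (38/1)t = 1 - 38t
for any integer t.

p = -1 + 39t, q = 1 - 38t for integer t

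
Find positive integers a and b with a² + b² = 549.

We need to find integers a, b > 0 such that a² + b² = 549.
Trying a = 15: b² = 549 - 15² = 549 - 225 = 324
b = 18
Check: 15² + 18² = 225 + 324 = 549 ✓

549 = 15² + 18²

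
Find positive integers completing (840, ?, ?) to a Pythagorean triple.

We need the other leg and hypotenuse such that 840² + x² = c².
Take x = 41, c = 841: 840² + 41² = 705600 + 1681 = 707281 = 841² ✓
Triple: (41, 840, 841)

(41, 840, 841)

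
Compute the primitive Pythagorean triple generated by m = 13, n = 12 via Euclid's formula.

a = m² - n² = 13² - 12² = 169 - 144 = 25
b = 2mn = 2·13·12 = 312
c = m² + n² = 169 + 144 = 313
Verify: 25² + 312² = 625 + 97344 = 97969 = 313² ✓

(25, 312, 313)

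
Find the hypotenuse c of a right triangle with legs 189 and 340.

c² = a² + b² = 189² + 340² = 35721 + 115600 = 151321
c = 389

389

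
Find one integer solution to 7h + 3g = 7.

Step 1: Check solvability.
gcd(7, 3) = 1
Since 1 divides 7, solutions exist.

Step 2: Apply extended Euclidean algorithm to find gcd.
We find integers such that 7*x0 + 3*y0 = 1

Step 3: Scale the particular solution.
Multiply by 7/1 = 7:
h = 7, g = -14

Step 4: Verify.
7*(7) + 3*(-14) = 7 = 7 ✓

h = 7, g = -14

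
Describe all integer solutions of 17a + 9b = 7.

Step 1: Compute gcd(17, 9) = 1.
Since 1 divides 7, solutions exist.

Step 2: Find a particular solution using extended Euclidean algorithm.
We get a₀ = -7, b₀ = 14.
Check: 17*-7 + 9*14 = 7 = 7 ✓

Step 3: Write the general solution.
a = -7 + (9/1)t = -7 + 9t
b = 14 - (17/1)t = 14 - 17t
for any integer t.

a = -7 + 9t, b = 14 - 17t for integer t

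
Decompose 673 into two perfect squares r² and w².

We need to find integers r, w > 0 such that r² + w² = 673.
Trying r = 12: w² = 673 - 12² = 673 - 144 = 529
w = 23
Check: 12² + 23² = 144 + 529 = 673 ✓

673 = 12² + 23²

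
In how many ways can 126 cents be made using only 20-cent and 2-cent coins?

We need non-negative integers (x, y) with 20x + 2y = 126.
For each x from 0 to 6, check if (126 - 20x) is a non-negative multiple of 2.
Solutions (x, y): (0,63), (1,53), (2,43), (3,33), ...
Count: 7

7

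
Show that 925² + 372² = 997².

Compute a² + b² = 925² + 372² = 855625 + 138384 = 994009
Compute c² = 997² = 994009
Since 994009 = 994009, confirmed.

Yes, it is a Pythagorean triple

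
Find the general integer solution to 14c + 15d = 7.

Step 1: Compute gcd(14, 15) = 1.
Since 1 divides 7, solutions exist.

Step 2: Find a particular solution using extended Euclidean algorithm.
We get c₀ = -7, d₀ = 7.
Check: 14*-7 + 15*7 = 7 = 7 ✓

Step 3: Write the general solution.
c = -7 + (15/1)t = -7 + 15t
d = 7 - (14/1)t = 7 - 14t
for any integer t.

c = -7 + 15t, d = 7 - 14t for integer t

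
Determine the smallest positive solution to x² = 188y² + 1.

We seek the smallest positive integers (x, y) with x² - 188y² = 1, i.e., x² = 188y² + 1.
Try successive y values:
y = 1: x² = 188·1² + 1 = 189, not a perfect square
y = 2: x² = 188·2² + 1 = 753, not a perfect square
y = 3: x² = 188·3² + 1 = 1693, not a perfect square
... continuing the search (or via continued fractions) ...
y = 336: x² = 188·336² + 1 = 21224449, x = 4607 ✓

Verify: 4607² - 188·336² = 21224449 - 21224448 = 1 ✓

x = 4607, y = 336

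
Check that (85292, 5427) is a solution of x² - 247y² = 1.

Compute x² = 85292² = 7274725264
Compute 247y² = 247·5427² = 247·29452329 = 7274725263
x² - 247y² = 7274725264 - 7274725263 = 1
Since this equals 1, (85292, 5427) is a solution.

Yes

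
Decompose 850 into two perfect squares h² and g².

We need to find integers h, g > 0 such that h² + g² = 850.
Trying h = 3: g² = 850 - 3² = 850 - 9 = 841
g = 29
Check: 3² + 29² = 9 + 841 = 850 ✓

850 = 3² + 29²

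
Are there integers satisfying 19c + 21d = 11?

Step 1: Compute gcd(19, 21).
gcd(19, 21) = 1

Step 2: Check divisibility.
Does 1 divide 11? 11 = 1 x 11, so yes.

By the theorem on linear Diophantine equations, 19c + 21d = 11 has integer solutions if and only if gcd(19, 21) divides 11. Since 1 | 11, solutions exist.

Yes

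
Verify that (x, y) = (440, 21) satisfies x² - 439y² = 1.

Compute x² = 440² = 193600
Compute 439y² = 439·21² = 439·441 = 193599
x² - 439y² = 193600 - 193599 = 1
Since this equals 1, (440, 21) is a solution.

Yes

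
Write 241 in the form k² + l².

We need to find integers k, l > 0 such that k² + l² = 241.
Trying k = 4: l² = 241 - 4² = 241 - 16 = 225
l = 15
Check: 4² + 15² = 16 + 225 = 241 ✓

241 = 4² + 15²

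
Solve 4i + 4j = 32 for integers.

Step 1: Check solvability.
gcd(4, 4) = 4
Since 4 divides 32, solutions exist.

Step 2: Apply extended Euclidean algorithm to find gcd.
We find integers such that 4*x0 + 4*y0 = 4

Step 3: Scale the particular solution.
Multiply by 32/4 = 8:
i = 0, j = 8

Step 4: Verify.
4*(0) + 4*(8) = 32 = 32 ✓

i = 0, j = 8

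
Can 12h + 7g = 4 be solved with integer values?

Step 1: Compute gcd(12, 7).
gcd(12, 7) = 1

Step 2: Check divisibility.
Does 1 divide 4? 4 = 1 x 4, so yes.

By the theorem on linear Diophantine equations, 12h + 7g = 4 has integer solutions if and only if gcd(12, 7) divides 4. Since 1 | 4, solutions exist.

Yes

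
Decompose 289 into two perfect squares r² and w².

We need to find integers r, w > 0 such that r² + w² = 289.
Trying r = 8: w² = 289 - 8² = 289 - 64 = 225
w = 15
Check: 8² + 15² = 64 + 225 = 289 ✓

289 = 8² + 15²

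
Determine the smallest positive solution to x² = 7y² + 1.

We seek the smallest positive integers (x, y) with x² - 7y² = 1, i.e., x² = 7y² + 1.
Try successive y values:
y = 1: x² = 7·1² + 1 = 8, not a perfect square
y = 2: x² = 7·2² + 1 = 29, not a perfect square
y = 3: x² = 7·3² + 1 = 64, x = 8 ✓

Verify: 8² - 7·3² = 64 - 63 = 1 ✓

x = 8, y = 3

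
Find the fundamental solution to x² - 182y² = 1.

We seek the smallest positive integers (x, y) with x² - 182y² = 1, i.e., x² = 182y² + 1.
Try successive y values:
y = 1: x² = 182·1² + 1 = 183, not a perfect square
y = 2: x² = 182·2² + 1 = 729, x = 27 ✓

Verify: 27² - 182·2² = 729 - 728 = 1 ✓

x = 27, y = 2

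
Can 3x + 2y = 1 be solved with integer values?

Step 1: Compute gcd(3, 2).
gcd(3, 2) = 1

Step 2: Check divisibility.
Does 1 divide 1? 1 = 1 x 1, so yes.

By the theorem on linear Diophantine equations, 3x + 2y = 1 has integer solutions if and only if gcd(3, 2) divides 1. Since 1 | 1, solutions exist.

Yes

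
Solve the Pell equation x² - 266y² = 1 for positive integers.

We seek the smallest positive integers (x, y) with x² - 266y² = 1, i.e., x² = 266y² + 1.
Try successive y values:
y = 1: x² = 266·1² + 1 = 267, not a perfect square
y = 2: x² = 266·2² + 1 = 1065, not a perfect square
y = 3: x² = 266·3² + 1 = 2395, not a perfect square
... continuing the search (or via continued fractions) ...
y = 42: x² = 266·42² + 1 = 469225, x = 685 ✓

Verify: 685² - 266·42² = 469225 - 469224 = 1 ✓

x = 685, y = 42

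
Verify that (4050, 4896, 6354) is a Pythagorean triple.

Compute a² + b² = 4050² + 4896² = 16402500 + 23970816 = 40373316
Compute c² = 6354² = 40373316
Since 40373316 = 40373316, confirmed.

Yes, it is a Pythagorean triple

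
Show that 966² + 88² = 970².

Compute a² + b²:
966² + 88² = 933156 + 7744 = 940900
Compute c²:
970² = 940900
Since 940900 = 940900, it is a Pythagorean triple.

Yes, it is a Pythagorean triple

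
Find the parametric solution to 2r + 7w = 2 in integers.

Step 1: Compute gcd(2, 7) = 1.
Since 1 divides 2, solutions exist.

Step 2: Find a particular solution using extended Euclidean algorithm.
We get r₀ = -6, w₀ = 2.
Check: 2*-6 + 7*2 = 2 = 2 ✓

Step 3: Write the general solution.
r = -6 + (7/1)t = -6 + 7t
w = 2 - (2/1)t = 2 - 2t
for any integer t.

r = -6 + 7t, w = 2 - 2t for integer t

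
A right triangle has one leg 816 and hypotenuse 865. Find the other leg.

a² = c² - b² = 748225 - 665856 = 82369
a = 287

287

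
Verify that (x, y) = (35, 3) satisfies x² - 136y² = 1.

Compute x² = 35² = 1225
Compute 136y² = 136·3² = 136·9 = 1224
x² - 136y² = 1225 - 1224 = 1
Since this equals 1, (35, 3) is a solution.

Yes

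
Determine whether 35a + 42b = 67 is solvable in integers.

Step 1: Compute gcd(35, 42).
gcd(35, 42) = 7

Step 2: Check divisibility.
Does 7 divide 67? 67 = 7 x 9 + 4, so no.

By the theorem on linear Diophantine equations, 35a + 42b = 67 has integer solutions if and only if gcd(35, 42) divides 67. Since 7 does not divide 67, no solutions exist.

No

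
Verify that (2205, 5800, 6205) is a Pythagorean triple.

Compute a² + b² = 2205² + 5800² = 4862025 + 33640000 = 38502025
Compute c² = 6205² = 38502025
Since 38502025 = 38502025, confirmed.

Yes, it is a Pythagorean triple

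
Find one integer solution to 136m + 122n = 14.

Step 1: Check solvability.
gcd(136, 122) = 2
Since 2 divides 14, solutions exist.

Step 2: Apply extended Euclidean algorithm to find gcd.
We find integers such that 136*x0 + 122*y0 = 2

Step 3: Scale the particular solution.
Multiply by 14/2 = 7:
m = -182, n = 203

Step 4: Verify.
136*(-182) + 122*(203) = 14 = 14 ✓

m = -182, n = 203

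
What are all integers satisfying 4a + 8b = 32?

Step 1: Compute gcd(4, 8) = 4.
Since 4 divides 32, solutions exist.

Step 2: Find a particular solution using extended Euclidean algorithm.
We get a₀ = 8, b₀ = 0.
Check: 4*8 + 8*0 = 32 = 32 ✓

Step 3: Write the general solution.
a = 8 + (8/4)t = 8 + 2t
b = 0 - (4/4)t = 0 - 1t
for any integer t.

a = 8 + 2t, b = 0 - 1t for integer t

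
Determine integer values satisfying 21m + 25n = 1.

Step 1: Check solvability.
gcd(21, 25) = 1
Since 1 divides 1, solutions exist.

Step 2: Apply extended Euclidean algorithm to find gcd.
We find integers such that 21*x0 + 25*y0 = 1

Step 3: Scale the particular solution.
Multiply by 1/1 = 1:
m = 6, n = -5

Step 4: Verify.
21*(6) + 25*(-5) = 1 = 1 ✓

m = 6, n = -5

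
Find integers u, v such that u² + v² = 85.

We need to find integers u, v > 0 such that u² + v² = 85.
Trying u = 2: v² = 85 - 2² = 85 - 4 = 81
v = 9
Check: 2² + 9² = 4 + 81 = 85 ✓

85 = 2² + 9²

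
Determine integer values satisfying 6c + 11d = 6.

Step 1: Check solvability.
gcd(6, 11) = 1
Since 1 divides 6, solutions exist.

Step 2: Apply extended Euclidean algorithm to find gcd.
We find integers such that 6*x0 + 11*y0 = 1

Step 3: Scale the particular solution.
Multiply by 6/1 = 6:
c = 12, d = -6

Step 4: Verify.
6*(12) + 11*(-6) = 6 = 6 ✓

c = 12, d = -6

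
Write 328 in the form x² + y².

We need to find integers x, y > 0 such that x² + y² = 328.
Trying x = 2: y² = 328 - 2² = 328 - 4 = 324
y = 18
Check: 2² + 18² = 4 + 324 = 328 ✓

328 = 2² + 18²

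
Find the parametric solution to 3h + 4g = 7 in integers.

Step 1: Compute gcd(3, 4) = 1.
Since 1 divides 7, solutions exist.

Step 2: Find a particular solution using extended Euclidean algorithm.
We get h₀ = -7, g₀ = 7.
Check: 3*-7 + 4*7 = 7 = 7 ✓

Step 3: Write the general solution.
h = -7 + (4/1)t = -7 + 4t
g = 7 - (3/1)t = 7 - 3t
for any integer t.

h = -7 + 4t, g = 7 - 3t for integer t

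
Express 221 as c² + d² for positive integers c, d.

We need to find integers c, d > 0 such that c² + d² = 221.
Trying c = 5: d² = 221 - 5² = 221 - 25 = 196
d = 14
Check: 5² + 14² = 25 + 196 = 221 ✓

221 = 5² + 14²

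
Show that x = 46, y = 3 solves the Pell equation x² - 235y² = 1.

Compute x² = 46² = 2116
Compute 235y² = 235·3² = 235·9 = 2115
x² - 235y² = 2116 - 2115 = 1
Since this equals 1, (46, 3) is a solution.

Yes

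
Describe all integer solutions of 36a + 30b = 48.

Step 1: Compute gcd(36, 30) = 6.
Since 6 divides 48, solutions exist.

Step 2: Find a particular solution using extended Euclidean algorithm.
We get a₀ = 8, b₀ = -8.
Check: 36*8 + 30*-8 = 48 = 48 ✓

Step 3: Write the general solution.
a = 8 + (30/6)t = 8 + 5t
b = -8 - (36/6)t = -8 - 6t
for any integer t.

a = 8 + 5t, b = -8 - 6t for integer t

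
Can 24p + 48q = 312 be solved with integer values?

Step 1: Compute gcd(24, 48).
gcd(24, 48) = 24

Step 2: Check divisibility.
Does 24 divide 312? 312 = 24 x 13, so yes.

By the theorem on linear Diophantine equations, 24p + 48q = 312 has integer solutions if and only if gcd(24, 48) divides 312. Since 24 | 312, solutions exist.

Yes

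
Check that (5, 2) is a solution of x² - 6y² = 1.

Compute x² = 5² = 25
Compute 6y² = 6·2² = 6·4 = 24
x² - 6y² = 25 - 24 = 1
Since this equals 1, (5, 2) is a solution.

Yes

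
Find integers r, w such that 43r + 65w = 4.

Step 1: Check solvability.
gcd(43, 65) = 1
Since 1 divides 4, solutions exist.

Step 2: Apply extended Euclidean algorithm to find gcd.
We find integers such that 43*x0 + 65*y0 = 1

Step 3: Scale the particular solution.
Multiply by 4/1 = 4:
r = -12, w = 8

Step 4: Verify.
43*(-12) + 65*(8) = 4 = 4 ✓

r = -12, w = 8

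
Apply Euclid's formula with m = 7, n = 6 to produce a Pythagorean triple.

a = m² - n² = 7² - 6² = 49 - 36 = 13
b = 2mn = 2·7·6 = 84
c = m² + n² = 49 + 36 = 85
Verify: 13² + 84² = 169 + 7056 = 7225 = 85² ✓

(13, 84, 85)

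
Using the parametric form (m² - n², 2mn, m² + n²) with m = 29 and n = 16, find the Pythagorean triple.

a = m² - n² = 29² - 16² = 841 - 256 = 585
b = 2mn = 2·29·16 = 928
c = m² + n² = 841 + 256 = 1097
Verify: 585² + 928² = 342225 + 861184 = 1203409 = 1097² ✓

(585, 928, 1097)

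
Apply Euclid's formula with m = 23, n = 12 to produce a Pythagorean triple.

a = m² - n² = 23² - 12² = 529 - 144 = 385
b = 2mn = 2·23·12 = 552
c = m² + n² = 529 + 144 = 673
Verify: 385² + 552² = 148225 + 304704 = 452929 = 673² ✓

(385, 552, 673)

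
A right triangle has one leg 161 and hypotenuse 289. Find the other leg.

b² = c² - a² = 83521 - 25921 = 57600
b = 240

240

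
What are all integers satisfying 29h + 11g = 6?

Step 1: Compute gcd(29, 11) = 1.
Since 1 divides 6, solutions exist.

Step 2: Find a particular solution using extended Euclidean algorithm.
We get h₀ = -18, g₀ = 48.
Check: 29*-18 + 11*48 = 6 = 6 ✓

Step 3: Write the general solution.
h = -18 + (11/1)t = -18 + 11t
g = 48 - (29/1)t = 48 - 29t
for any integer t.

h = -18 + 11t, g = 48 - 29t for integer t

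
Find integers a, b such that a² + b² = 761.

We need to find integers a, b > 0 such that a² + b² = 761.
Trying a = 19: b² = 761 - 19² = 761 - 361 = 400
b = 20
Check: 19² + 20² = 361 + 400 = 761 ✓

761 = 19² + 20²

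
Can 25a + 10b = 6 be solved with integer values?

Step 1: Compute gcd(25, 10).
gcd(25, 10) = 5

Step 2: Check divisibility.
Does 5 divide 6? 6 = 5 x 1 + 1, so no.

By the theorem on linear Diophantine equations, 25a + 10b = 6 has integer solutions if and only if gcd(25, 10) divides 6. Since 5 does not divide 6, no solutions exist.

No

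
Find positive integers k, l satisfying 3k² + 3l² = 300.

Try small values of k and check whether (300 - 3k²)/3 is a perfect square.
k = 6: 3·6² = 108, so 3l² = 300 - 108 = 192, giving l² = 64, l = 8.
Check: 3·6² + 3·8² = 108 + 192 = 300 ✓

k = 6, l = 8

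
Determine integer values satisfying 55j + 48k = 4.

Step 1: Check solvability.
gcd(55, 48) = 1
Since 1 divides 4, solutions exist.

Step 2: Apply extended Euclidean algorithm to find gcd.
We find integers such that 55*x0 + 48*y0 = 1

Step 3: Scale the particular solution.
Multiply by 4/1 = 4:
j = 28, k = -32

Step 4: Verify.
55*(28) + 48*(-32) = 4 = 4 ✓

j = 28, k = -32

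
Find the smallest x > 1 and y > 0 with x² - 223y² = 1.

We seek the smallest positive integers (x, y) with x² - 223y² = 1, i.e., x² = 223y² + 1.
Try successive y values:
y = 1: x² = 223·1² + 1 = 224, not a perfect square
y = 2: x² = 223·2² + 1 = 893, not a perfect square
y = 3: x² = 223·3² + 1 = 2008, not a perfect square
... continuing the search (or via continued fractions) ...
y = 15: x² = 223·15² + 1 = 50176, x = 224 ✓

Verify: 224² - 223·15² = 50176 - 50175 = 1 ✓

x = 224, y = 15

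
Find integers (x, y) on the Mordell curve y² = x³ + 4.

Try small integer x values and check whether x³ + 4 is a perfect square.
x = 0: x³ + 4 = 0³ + 4 = 0 + 4 = 4
Is 4 a perfect square? 2² = 4 ✓
So (x, y) = (0, -2) is a solution.

x = 0, y = -2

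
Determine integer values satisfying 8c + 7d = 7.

Step 1: Check solvability.
gcd(8, 7) = 1
Since 1 divides 7, solutions exist.

Step 2: Apply extended Euclidean algorithm to find gcd.
We find integers such that 8*x0 + 7*y0 = 1

Step 3: Scale the particular solution.
Multiply by 7/1 = 7:
c = 7, d = -7

Step 4: Verify.
8*(7) + 7*(-7) = 7 = 7 ✓

c = 7, d = -7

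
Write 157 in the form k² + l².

We need to find integers k, l > 0 such that k² + l² = 157.
Trying k = 6: l² = 157 - 6² = 157 - 36 = 121
l = 11
Check: 6² + 11² = 36 + 121 = 157 ✓

157 = 6² + 11²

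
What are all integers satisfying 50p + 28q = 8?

Step 1: Compute gcd(50, 28) = 2.
Since 2 divides 8, solutions exist.

Step 2: Find a particular solution using extended Euclidean algorithm.
We get p₀ = -20, q₀ = 36.
Check: 50*-20 + 28*36 = 8 = 8 ✓

Step 3: Write the general solution.
p = -20 + (28/2)t = -20 + 14t
q = 36 - (50/2)t = 36 - 25t
for any integer t.

p = -20 + 14t, q = 36 - 25t for integer t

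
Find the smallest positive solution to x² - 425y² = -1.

We need x² = 425y² - 1. Try successive y:
y = 1: x² = 425·1² - 1 = 424, not a perfect square
y = 2: x² = 425·2² - 1 = 1699, not a perfect square
y = 3: x² = 425·3² - 1 = 3824, not a perfect square
...
y = 13: x² = 425·13² - 1 = 71824 = 268² ✓
Check: 268² - 425·13² = 71824 - 71825 = -1 ✓

x = 268, y = 13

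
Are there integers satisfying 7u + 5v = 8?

Step 1: Compute gcd(7, 5).
gcd(7, 5) = 1

Step 2: Check divisibility.
Does 1 divide 8? 8 = 1 x 8, so yes.

By the theorem on linear Diophantine equations, 7u + 5v = 8 has integer solutions if and only if gcd(7, 5) divides 8. Since 1 | 8, solutions exist.

Yes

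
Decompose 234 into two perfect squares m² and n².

We need to find integers m, n > 0 such that m² + n² = 234.
Trying m = 3: n² = 234 - 3² = 234 - 9 = 225
n = 15
Check: 3² + 15² = 9 + 225 = 234 ✓

234 = 3² + 15²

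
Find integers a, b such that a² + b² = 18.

We need to find integers a, b > 0 such that a² + b² = 18.
Trying a = 3: b² = 18 - 3² = 18 - 9 = 9
b = 3
Check: 3² + 3² = 9 + 9 = 18 ✓

18 = 3² + 3²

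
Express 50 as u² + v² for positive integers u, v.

We need to find integers u, v > 0 such that u² + v² = 50.
Trying u = 1: v² = 50 - 1² = 50 - 1 = 49
v = 7
Check: 1² + 7² = 1 + 49 = 50 ✓

50 = 1² + 7²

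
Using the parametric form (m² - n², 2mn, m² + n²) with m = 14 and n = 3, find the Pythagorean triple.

a = m² - n² = 196 - 9 = 187
b = 2mn = 2·14·3 = 84
c = m² + n² = 196 + 9 = 205
Verify: 187² + 84² = 34969 + 7056 = 42025 = 205² ✓

(187, 84, 205)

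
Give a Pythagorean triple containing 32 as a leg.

We need the other leg and hypotenuse such that 32² + x² = c².
Take x = 126, c = 130: 32² + 126² = 1024 + 15876 = 16900 = 130² ✓
Triple: (126, 32, 130)

(126, 32, 130)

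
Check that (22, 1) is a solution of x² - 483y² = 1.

Compute x² = 22² = 484
Compute 483y² = 483·1² = 483·1 = 483
x² - 483y² = 484 - 483 = 1
Since this equals 1, (22, 1) is a solution.

Yes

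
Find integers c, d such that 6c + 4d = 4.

Step 1: Check solvability.
gcd(6, 4) = 2
Since 2 divides 4, solutions exist.

Step 2: Apply extended Euclidean algorithm to find gcd.
We find integers such that 6*x0 + 4*y0 = 2

Step 3: Scale the particular solution.
Multiply by 4/2 = 2:
c = 2, d = -2

Step 4: Verify.
6*(2) + 4*(-2) = 4 = 4 ✓

c = 2, d = -2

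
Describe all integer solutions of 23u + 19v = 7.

Step 1: Compute gcd(23, 19) = 1.
Since 1 divides 7, solutions exist.

Step 2: Find a particular solution using extended Euclidean algorithm.
We get u₀ = 35, v₀ = -42.
Check: 23*35 + 19*-42 = 7 = 7 ✓

Step 3: Write the general solution.
u = 35 + (19/1)t = 35 + 19t
v = -42 - (23/1)t = -42 - 23t
for any integer t.

u = 35 + 19t, v = -42 - 23t for integer t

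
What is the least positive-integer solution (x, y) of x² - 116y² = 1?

We seek the smallest positive integers (x, y) with x² - 116y² = 1, i.e., x² = 116y² + 1.
Try successive y values:
y = 1: x² = 116·1² + 1 = 117, not a perfect square
y = 2: x² = 116·2² + 1 = 465, not a perfect square
y = 3: x² = 116·3² + 1 = 1045, not a perfect square
... continuing the search (or via continued fractions) ...
y = 910: x² = 116·910² + 1 = 96059601, x = 9801 ✓

Verify: 9801² - 116·910² = 96059601 - 96059600 = 1 ✓

x = 9801, y = 910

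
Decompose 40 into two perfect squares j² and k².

We need to find integers j, k > 0 such that j² + k² = 40.
Trying j = 2: k² = 40 - 2² = 40 - 4 = 36
k = 6
Check: 2² + 6² = 4 + 36 = 40 ✓

40 = 2² + 6²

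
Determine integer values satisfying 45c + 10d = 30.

Step 1: Check solvability.
gcd(45, 10) = 5
Since 5 divides 30, solutions exist.

Step 2: Apply extended Euclidean algorithm to find gcd.
We find integers such that 45*x0 + 10*y0 = 5

Step 3: Scale the particular solution.
Multiply by 30/5 = 6:
c = 6, d = -24

Step 4: Verify.
45*(6) + 10*(-24) = 30 = 30 ✓

c = 6, d = -24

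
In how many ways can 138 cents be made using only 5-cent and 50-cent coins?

We need non-negative integers (x, y) with 5x + 50y = 138.
For each x from 0 to 27, check if (138 - 5x) is a non-negative multiple of 50.
Solutions (x, y): none
Count: 0

0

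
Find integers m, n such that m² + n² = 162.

We need to find integers m, n > 0 such that m² + n² = 162.
Trying m = 9: n² = 162 - 9² = 162 - 81 = 81
n = 9
Check: 9² + 9² = 81 + 81 = 162 ✓

162 = 9² + 9²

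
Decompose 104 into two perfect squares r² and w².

We need to find integers r, w > 0 such that r² + w² = 104.
Trying r = 2: w² = 104 - 2² = 104 - 4 = 100
w = 10
Check: 2² + 10² = 4 + 100 = 104 ✓

104 = 2² + 10²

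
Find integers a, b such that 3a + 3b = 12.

Step 1: Check solvability.
gcd(3, 3) = 3
Since 3 divides 12, solutions exist.

Step 2: Apply extended Euclidean algorithm to find gcd.
We find integers such that 3*x0 + 3*y0 = 3

Step 3: Scale the particular solution.
Multiply by 12/3 = 4:
a = 0, b = 4

Step 4: Verify.
3*(0) + 3*(4) = 12 = 12 ✓

a = 0, b = 4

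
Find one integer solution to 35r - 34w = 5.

Step 1: Check solvability.
gcd(35, 34) = 1
Since 1 divides 5, solutions exist.

Step 2: Apply extended Euclidean algorithm to find gcd.
We find integers such that 35*x0 + 34*y0 = 1

Step 3: Scale the particular solution.
Multiply by 5/1 = 5:
r = 5, w = 5

Step 4: Verify.
35*(5) - 34*(5) = 5 = 5 ✓

r = 5, w = 5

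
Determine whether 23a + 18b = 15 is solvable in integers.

Step 1: Compute gcd(23, 18).
gcd(23, 18) = 1

Step 2: Check divisibility.
Does 1 divide 15? 15 = 1 x 15, so yes.

By the theorem on linear Diophantine equations, 23a + 18b = 15 has integer solutions if and only if gcd(23, 18) divides 15. Since 1 | 15, solutions exist.

Yes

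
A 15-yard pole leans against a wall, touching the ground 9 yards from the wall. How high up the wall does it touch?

The ladder, wall, and ground form a right triangle with hypotenuse 15 and one leg 9.
By the Pythagorean theorem: h² = 15² - 9² = 225 - 81 = 144
h = √144 = 12 yards

12 yards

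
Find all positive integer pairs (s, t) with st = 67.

The positive divisors of 67 are: 1, 67.
Each divisor d gives the pair (d, 67/d):
(1, 67), (67, 1)

(1, 67), (67, 1)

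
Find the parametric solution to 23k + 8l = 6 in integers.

Step 1: Compute gcd(23, 8) = 1.
Since 1 divides 6, solutions exist.

Step 2: Find a particular solution using extended Euclidean algorithm.
We get k₀ = -6, l₀ = 18.
Check: 23*-6 + 8*18 = 6 = 6 ✓

Step 3: Write the general solution.
k = -6 + (8/1)t = -6 + 8t
l = 18 - (23/1)t = 18 - 23t
for any integer t.

k = -6 + 8t, l = 18 - 23t for integer t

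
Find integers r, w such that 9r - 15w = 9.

Step 1: Check solvability.
gcd(9, 15) = 3
Since 3 divides 9, solutions exist.

Step 2: Apply extended Euclidean algorithm to find gcd.
We find integers such that 9*x0 + 15*y0 = 3

Step 3: Scale the particular solution.
Multiply by 9/3 = 3:
r = 6, w = 3

Step 4: Verify.
9*(6) - 15*(3) = 9 = 9 ✓

r = 6, w = 3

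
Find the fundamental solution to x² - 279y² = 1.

We seek the smallest positive integers (x, y) with x² - 279y² = 1, i.e., x² = 279y² + 1.
Try successive y values:
y = 1: x² = 279·1² + 1 = 280, not a perfect square
y = 2: x² = 279·2² + 1 = 1117, not a perfect square
y = 3: x² = 279·3² + 1 = 2512, not a perfect square
... continuing the search (or via continued fractions) ...
y = 91: x² = 279·91² + 1 = 2310400, x = 1520 ✓

Verify: 1520² - 279·91² = 2310400 - 2310399 = 1 ✓

x = 1520, y = 91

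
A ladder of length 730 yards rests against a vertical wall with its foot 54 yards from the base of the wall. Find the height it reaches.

The ladder, wall, and ground form a right triangle with hypotenuse 730 and one leg 54.
By the Pythagorean theorem: h² = 730² - 54² = 532900 - 2916 = 529984
h = √529984 = 728 yards

728 yards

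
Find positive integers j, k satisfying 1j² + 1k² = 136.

Try small values of j and check whether (136 - 1j²)/1 is a perfect square.
j = 10: 1·10² = 100, so 1k² = 136 - 100 = 36, giving k² = 36, k = 6.
Check: 1·10² + 1·6² = 100 + 36 = 136 ✓

j = 10, k = 6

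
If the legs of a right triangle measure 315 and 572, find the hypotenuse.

c² = a² + b² = 315² + 572² = 99225 + 327184 = 426409
c = 653

653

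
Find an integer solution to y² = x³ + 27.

Try small integer x values and check whether x³ + 27 is a perfect square.
x = -3: x³ + 27 = -3³ + 27 = -27 + 27 = 0
Is 0 a perfect square? 0² = 0 ✓
So (x, y) = (-3, 0) is a solution.

x = -3, y = 0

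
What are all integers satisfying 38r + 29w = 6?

Step 1: Compute gcd(38, 29) = 1.
Since 1 divides 6, solutions exist.

Step 2: Find a particular solution using extended Euclidean algorithm.
We get r₀ = 78, w₀ = -102.
Check: 38*78 + 29*-102 = 6 = 6 ✓

Step 3: Write the general solution.
r = 78 + (29/1)t = 78 + 29t
w = -102 - (38/1)t = -102 - 38t
for any integer t.

r = 78 + 29t, w = -102 - 38t for integer t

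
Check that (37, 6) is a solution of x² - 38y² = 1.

Compute x² = 37² = 1369
Compute 38y² = 38·6² = 38·36 = 1368
x² - 38y² = 1369 - 1368 = 1
Since this equals 1, (37, 6) is a solution.

Yes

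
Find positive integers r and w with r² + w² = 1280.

We need to find integers r, w > 0 such that r² + w² = 1280.
Trying r = 16: w² = 1280 - 16² = 1280 - 256 = 1024
w = 32
Check: 16² + 32² = 256 + 1024 = 1280 ✓

1280 = 16² + 32²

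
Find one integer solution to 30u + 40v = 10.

Step 1: Check solvability.
gcd(30, 40) = 10
Since 10 divides 10, solutions exist.

Step 2: Apply extended Euclidean algorithm to find gcd.
We find integers such that 30*x0 + 40*y0 = 10

Step 3: Scale the particular solution.
Multiply by 10/10 = 1:
u = -1, v = 1

Step 4: Verify.
30*(-1) + 40*(1) = 10 = 10 ✓

u = -1, v = 1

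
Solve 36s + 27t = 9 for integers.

Step 1: Check solvability.
gcd(36, 27) = 9
Since 9 divides 9, solutions exist.

Step 2: Apply extended Euclidean algorithm to find gcd.
We find integers such that 36*x0 + 27*y0 = 9

Step 3: Scale the particular solution.
Multiply by 9/9 = 1:
s = 1, t = -1

Step 4: Verify.
36*(1) + 27*(-1) = 9 = 9 ✓

s = 1, t = -1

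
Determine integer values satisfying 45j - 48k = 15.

Step 1: Check solvability.
gcd(45, 48) = 3
Since 3 divides 15, solutions exist.

Step 2: Apply extended Euclidean algorithm to find gcd.
We find integers such that 45*x0 + 48*y0 = 3

Step 3: Scale the particular solution.
Multiply by 15/3 = 5:
j = -5, k = -5

Step 4: Verify.
45*(-5) - 48*(-5) = 15 = 15 ✓

j = -5, k = -5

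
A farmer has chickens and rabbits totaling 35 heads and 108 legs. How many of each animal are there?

Let c = chickens, r = rabbits.
Heads: c + r = 35
Legs: 2c + 4r = 108
From the first equation, c = 35 - r. Substitute:
2(35 - r) + 4r = 108
70 + 2r = 108
r = (108 - 70)/2 = 19
c = 35 - 19 = 16

Chickens: 16, Rabbits: 19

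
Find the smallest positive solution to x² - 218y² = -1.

We need x² = 218y² - 1. Try successive y:
y = 1: x² = 218·1² - 1 = 217, not a perfect square
y = 2: x² = 218·2² - 1 = 871, not a perfect square
y = 3: x² = 218·3² - 1 = 1961, not a perfect square
...
y = 17: x² = 218·17² - 1 = 63001 = 251² ✓
Check: 251² - 218·17² = 63001 - 63002 = -1 ✓

x = 251, y = 17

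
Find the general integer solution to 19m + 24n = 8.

Step 1: Compute gcd(19, 24) = 1.
Since 1 divides 8, solutions exist.

Step 2: Find a particular solution using extended Euclidean algorithm.
We get m₀ = -40, n₀ = 32.
Check: 19*-40 + 24*32 = 8 = 8 ✓

Step 3: Write the general solution.
m = -40 + (24/1)t = -40 + 24t
n = 32 - (19/1)t = 32 - 19t
for any integer t.

m = -40 + 24t, n = 32 - 19t for integer t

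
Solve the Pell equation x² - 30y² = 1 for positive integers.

We seek the smallest positive integers (x, y) with x² - 30y² = 1, i.e., x² = 30y² + 1.
Try successive y values:
y = 1: x² = 30·1² + 1 = 31, not a perfect square
y = 2: x² = 30·2² + 1 = 121, x = 11 ✓

Verify: 11² - 30·2² = 121 - 120 = 1 ✓

x = 11, y = 2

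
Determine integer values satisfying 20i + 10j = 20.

Step 1: Check solvability.
gcd(20, 10) = 10
Since 10 divides 20, solutions exist.

Step 2: Apply extended Euclidean algorithm to find gcd.
We find integers such that 20*x0 + 10*y0 = 10

Step 3: Scale the particular solution.
Multiply by 20/10 = 2:
i = 0, j = 2

Step 4: Verify.
20*(0) + 10*(2) = 20 = 20 ✓

i = 0, j = 2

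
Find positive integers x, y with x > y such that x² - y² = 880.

Factor: x² - y² = (x+y)(x-y) = 880.
We need two factors of 880 with the same parity.
Use x+y = 440 and x-y = 2 (product 440·2 = 880).
Adding: 2x = 442, so x = 221.
Subtracting: 2y = 438, so y = 219.
Check: 221² - 219² = 48841 - 47961 = 880 ✓

x = 221, y = 219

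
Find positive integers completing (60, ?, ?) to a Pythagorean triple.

We need the other leg and hypotenuse such that 60² + x² = c².
Take x = 11, c = 61: 60² + 11² = 3600 + 121 = 3721 = 61² ✓
Triple: (11, 60, 61)

(11, 60, 61)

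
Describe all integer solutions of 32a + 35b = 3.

Step 1: Compute gcd(32, 35) = 1.
Since 1 divides 3, solutions exist.

Step 2: Find a particular solution using extended Euclidean algorithm.
We get a₀ = -36, b₀ = 33.
Check: 32*-36 + 35*33 = 3 = 3 ✓

Step 3: Write the general solution.
a = -36 + (35/1)t = -36 + 35t
b = 33 - (32/1)t = 33 - 32t
for any integer t.

a = -36 + 35t, b = 33 - 32t for integer t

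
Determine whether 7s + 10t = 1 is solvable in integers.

Step 1: Compute gcd(7, 10).
gcd(7, 10) = 1

Step 2: Check divisibility.
Does 1 divide 1? 1 = 1 x 1, so yes.

By the theorem on linear Diophantine equations, 7s + 10t = 1 has integer solutions if and only if gcd(7, 10) divides 1. Since 1 | 1, solutions exist.

Yes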